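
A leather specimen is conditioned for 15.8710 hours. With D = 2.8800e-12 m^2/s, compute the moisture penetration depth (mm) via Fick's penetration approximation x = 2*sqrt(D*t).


t = 15.8710 hr * 3600 = 57135.6000 s
D * t = 2.8800e-12 * 57135.6000 = 1.6455e-07
x = 2 * sqrt(D*t) = 2 * sqrt(1.6455e-07) = 8.1130e-04 m = 0.8113 mm


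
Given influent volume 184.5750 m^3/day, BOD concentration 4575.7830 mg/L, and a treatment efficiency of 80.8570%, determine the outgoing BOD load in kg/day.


Load_in = volume * conc / 1000 = 184.5750 * 4575.7830 / 1000 = 844.5751 kg/day
Removed = Load_in * eff / 100 = 844.5751 * 80.8570 / 100 = 682.8981 kg/day
Load_out = Load_in - Removed = 844.5751 - 682.8981 = 161.6770 kg/day


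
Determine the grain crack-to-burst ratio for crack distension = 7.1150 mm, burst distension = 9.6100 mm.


Formula: Ratio = crack / burst
Substituting: Ratio = 7.1150 / 9.6100
Result: 0.7404


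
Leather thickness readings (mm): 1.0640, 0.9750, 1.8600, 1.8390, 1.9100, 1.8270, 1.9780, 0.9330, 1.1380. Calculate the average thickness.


Formula: Average = sum / n
Substituting: Average = 13.5240 / 9
Result: 1.5027 mm


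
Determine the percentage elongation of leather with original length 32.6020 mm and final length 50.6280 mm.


Formula: Elongation = (Lf - L0) / L0 * 100
Substituting: Elongation = (50.6280 - 32.6020) / 32.6020 * 100
Result: 55.2911 %


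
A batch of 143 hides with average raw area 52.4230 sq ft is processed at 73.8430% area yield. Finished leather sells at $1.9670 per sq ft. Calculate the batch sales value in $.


Raw_total = N * avg_area = 143 * 52.4230 = 7496.4890 sq ft
Finished = Raw_total * yield / 100 = 7496.4890 * 73.8430 / 100 = 5535.6324 sq ft
Value = Finished * price = 5535.6324 * 1.9670 = 10888.5889 $


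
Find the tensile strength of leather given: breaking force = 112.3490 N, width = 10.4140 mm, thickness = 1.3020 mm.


Formula: TS = force / (width * thickness)
Substituting: TS = 112.3490 / (10.4140 * 1.3020)
Result: 8.2859 N/mm^2


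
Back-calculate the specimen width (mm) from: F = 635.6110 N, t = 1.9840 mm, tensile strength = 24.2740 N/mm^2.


Formula: w = F / (TS * t)
Substituting: w = 635.6110 / (24.2740 * 1.9840)
Result: 13.1980 mm


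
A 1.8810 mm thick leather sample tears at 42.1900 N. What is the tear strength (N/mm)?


Formula: Tear strength = force / thickness
Substituting: Tear strength = 42.1900 / 1.8810
Result: 22.4296 N/mm


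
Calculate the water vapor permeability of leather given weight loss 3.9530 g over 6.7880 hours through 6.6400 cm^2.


Formula: WVP = loss / (area * time)
Substituting: WVP = 3.9530 / (6.6400 * 6.7880)
Result: 0.0877035 g/(cm^2*hr)


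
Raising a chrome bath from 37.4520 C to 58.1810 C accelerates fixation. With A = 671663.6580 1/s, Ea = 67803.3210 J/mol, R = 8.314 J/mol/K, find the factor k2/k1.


T1 = 37.4520 + 273.15 = 310.6020 K; T2 = 58.1810 + 273.15 = 331.3310 K
k1 = A * exp(-Ea/(R*T1)) = 671663.6580 * exp(-67803.3210/(8.314*310.6020)) = 2.6552e-06 1/s
k2 = A * exp(-Ea/(R*T2)) = 671663.6580 * exp(-67803.3210/(8.314*331.3310)) = 1.3725e-05 1/s
k2/k1 = 1.3725e-05 / 2.6552e-06 = 5.1690


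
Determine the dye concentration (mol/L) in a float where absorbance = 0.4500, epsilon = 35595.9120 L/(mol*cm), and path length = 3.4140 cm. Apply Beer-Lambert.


Formula: c = A / (epsilon * l)
Substituting: c = 0.4500 / (35595.9120 * 3.4140)
Result: 3.7030e-06 mol/L


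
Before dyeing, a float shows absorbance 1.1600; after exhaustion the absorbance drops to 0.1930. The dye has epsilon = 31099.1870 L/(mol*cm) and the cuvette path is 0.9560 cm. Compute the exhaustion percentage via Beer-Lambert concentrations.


c_initial = A_i / (epsilon * l) = 1.1600 / (31099.1870 * 0.9560) = 3.9017e-05 mol/L
c_final = A_f / (epsilon * l) = 0.1930 / (31099.1870 * 0.9560) = 6.4916e-06 mol/L
Exhaustion = (c_initial - c_final) / c_initial * 100 = (3.9017e-05 - 6.4916e-06) / 3.9017e-05 * 100 = 83.3621 %


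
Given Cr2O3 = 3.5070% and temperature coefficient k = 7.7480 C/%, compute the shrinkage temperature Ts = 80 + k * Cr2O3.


Formula: Ts = 80 + k * Cr2O3
Substituting: Ts = 80 + 7.7480 * 3.5070
Result: 107.1722 C


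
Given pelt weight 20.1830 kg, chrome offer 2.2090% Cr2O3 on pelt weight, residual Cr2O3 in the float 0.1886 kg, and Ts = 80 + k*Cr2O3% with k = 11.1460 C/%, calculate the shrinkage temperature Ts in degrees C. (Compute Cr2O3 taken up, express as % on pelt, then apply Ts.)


Offered = pelt * offer_pct / 100 = 20.1830 * 2.2090 / 100 = 0.4458 kg
Uptake = offered - residual = 0.4458 - 0.1886 = 0.2572 kg
Cr2O3% on pelt = uptake / pelt * 100 = 0.2572 / 20.1830 * 100 = 1.2746 %
Ts = 80 + k * Cr2O3% = 80 + 11.1460 * 1.2746 = 94.2061 C


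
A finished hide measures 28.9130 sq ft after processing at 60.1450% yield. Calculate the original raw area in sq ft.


Formula: raw = finished * 100 / yield
Substituting: raw = 28.9130 * 100 / 60.1450
Result: 48.0722 sq ft


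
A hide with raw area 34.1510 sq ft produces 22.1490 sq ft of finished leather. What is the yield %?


Formula: Yield = finished / raw * 100
Substituting: Yield = 22.1490 / 34.1510 * 100
Result: 64.8561 %


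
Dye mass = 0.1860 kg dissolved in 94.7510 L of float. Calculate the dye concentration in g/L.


Formula: Conc = dye_mass(kg) / volume(L) * 1000
Substituting: Conc = 0.1860 / 94.7510 * 1000
Result: 1.9630 g/L


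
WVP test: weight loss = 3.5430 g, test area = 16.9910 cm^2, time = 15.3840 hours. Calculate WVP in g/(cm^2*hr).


Formula: WVP = loss / (area * time)
Substituting: WVP = 3.5430 / (16.9910 * 15.3840)
Result: 0.0135545 g/(cm^2*hr)


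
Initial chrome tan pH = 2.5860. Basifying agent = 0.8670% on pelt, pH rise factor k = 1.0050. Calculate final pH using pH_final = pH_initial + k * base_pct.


Formula: pH_final = pH_initial + k * base_pct
Substituting: pH_final = 2.5860 + 1.0050 * 0.8670
Result: 3.4573


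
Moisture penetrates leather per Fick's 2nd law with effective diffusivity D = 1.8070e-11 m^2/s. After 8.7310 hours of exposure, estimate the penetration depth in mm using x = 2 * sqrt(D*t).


t = 8.7310 hr * 3600 = 31431.6000 s
D * t = 1.8070e-11 * 31431.6000 = 5.6797e-07
x = 2 * sqrt(D*t) = 2 * sqrt(5.6797e-07) = 0.00150727 m = 1.5073 mm


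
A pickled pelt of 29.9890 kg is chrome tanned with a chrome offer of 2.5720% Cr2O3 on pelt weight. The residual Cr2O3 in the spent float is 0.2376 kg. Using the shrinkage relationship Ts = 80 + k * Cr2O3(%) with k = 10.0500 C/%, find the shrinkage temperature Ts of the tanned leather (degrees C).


Offered = pelt * offer_pct / 100 = 29.9890 * 2.5720 / 100 = 0.7713 kg
Uptake = offered - residual = 0.7713 - 0.2376 = 0.5337 kg
Cr2O3% on pelt = uptake / pelt * 100 = 0.5337 / 29.9890 * 100 = 1.7797 %
Ts = 80 + k * Cr2O3% = 80 + 10.0500 * 1.7797 = 97.8861 C


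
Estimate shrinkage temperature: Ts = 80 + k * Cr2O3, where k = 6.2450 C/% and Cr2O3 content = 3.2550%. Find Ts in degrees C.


Formula: Ts = 80 + k * Cr2O3
Substituting: Ts = 80 + 6.2450 * 3.2550
Result: 100.3275 C


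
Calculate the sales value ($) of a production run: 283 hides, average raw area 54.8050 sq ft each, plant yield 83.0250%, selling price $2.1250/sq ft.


Raw_total = N * avg_area = 283 * 54.8050 = 15509.8150 sq ft
Finished = Raw_total * yield / 100 = 15509.8150 * 83.0250 / 100 = 12877.0239 sq ft
Value = Finished * price = 12877.0239 * 2.1250 = 27363.6758 $


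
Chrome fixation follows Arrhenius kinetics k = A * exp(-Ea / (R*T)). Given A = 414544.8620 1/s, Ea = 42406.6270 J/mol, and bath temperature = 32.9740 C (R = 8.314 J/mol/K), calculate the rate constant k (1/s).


T_K = T_C + 273.15 = 32.9740 + 273.15 = 306.1240 K
exponent = -Ea / (R * T_K) = -42406.6270 / (8.314 * 306.1240) = -16.6620
k = A * exp(exponent) = 414544.8620 * exp(-16.6620) = 0.0240641 1/s


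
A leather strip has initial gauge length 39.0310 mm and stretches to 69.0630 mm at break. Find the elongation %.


Formula: Elongation = (Lf - L0) / L0 * 100
Substituting: Elongation = (69.0630 - 39.0310) / 39.0310 * 100
Result: 76.9440 %


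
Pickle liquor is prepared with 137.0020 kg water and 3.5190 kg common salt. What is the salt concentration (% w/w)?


Formula: Conc = salt / (water + salt) * 100
Substituting: Conc = 3.5190 / (137.0020 + 3.5190) * 100
Result: 2.5043 %


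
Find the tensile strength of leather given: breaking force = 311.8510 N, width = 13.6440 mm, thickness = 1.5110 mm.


Formula: TS = force / (width * thickness)
Substituting: TS = 311.8510 / (13.6440 * 1.5110)
Result: 15.1266 N/mm^2


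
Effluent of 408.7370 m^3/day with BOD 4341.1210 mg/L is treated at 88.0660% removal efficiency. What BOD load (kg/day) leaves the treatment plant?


Load_in = volume * conc / 1000 = 408.7370 * 4341.1210 / 1000 = 1774.3768 kg/day
Removed = Load_in * eff / 100 = 1774.3768 * 88.0660 / 100 = 1562.6226 kg/day
Load_out = Load_in - Removed = 1774.3768 - 1562.6226 = 211.7541 kg/day


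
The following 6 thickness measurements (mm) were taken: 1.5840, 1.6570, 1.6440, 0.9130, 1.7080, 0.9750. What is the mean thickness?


Formula: Average = sum / n
Substituting: Average = 8.4810 / 6
Result: 1.4135 mm


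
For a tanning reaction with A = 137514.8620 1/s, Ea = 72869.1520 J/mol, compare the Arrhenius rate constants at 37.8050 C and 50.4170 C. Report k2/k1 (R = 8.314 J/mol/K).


T1 = 37.8050 + 273.15 = 310.9550 K; T2 = 50.4170 + 273.15 = 323.5670 K
k1 = A * exp(-Ea/(R*T1)) = 137514.8620 * exp(-72869.1520/(8.314*310.9550)) = 7.8931e-08 1/s
k2 = A * exp(-Ea/(R*T2)) = 137514.8620 * exp(-72869.1520/(8.314*323.5670)) = 2.3680e-07 1/s
k2/k1 = 2.3680e-07 / 7.8931e-08 = 3.0001


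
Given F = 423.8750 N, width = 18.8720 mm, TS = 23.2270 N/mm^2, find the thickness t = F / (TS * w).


Formula: t = F / (TS * w)
Substituting: t = 423.8750 / (23.2270 * 18.8720)
Result: 0.9670 mm


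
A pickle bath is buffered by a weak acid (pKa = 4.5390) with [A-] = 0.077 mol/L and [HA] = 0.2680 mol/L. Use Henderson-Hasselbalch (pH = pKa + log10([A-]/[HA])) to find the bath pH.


ratio = [A-] / [HA] = 0.077 / 0.2680 = 0.2873
log10(ratio) = -0.5416
pH = pKa + log10(ratio) = 4.5390 - 0.5416 = 3.9974


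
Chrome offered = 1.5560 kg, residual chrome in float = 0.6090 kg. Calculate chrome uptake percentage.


Formula: Uptake = (offered - residual) / offered * 100
Substituting: Uptake = (1.5560 - 0.6090) / 1.5560 * 100
Result: 60.8612 %


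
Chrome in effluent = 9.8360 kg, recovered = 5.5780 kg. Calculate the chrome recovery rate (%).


Formula: Recovery = recovered / input * 100
Substituting: Recovery = 5.5780 / 9.8360 * 100
Result: 56.7100 %


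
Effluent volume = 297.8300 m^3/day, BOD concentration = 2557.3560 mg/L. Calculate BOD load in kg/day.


Formula: BOD_load = volume * conc / 1000
Substituting: BOD_load = 297.8300 * 2557.3560 / 1000
Result: 761.6573 kg/day


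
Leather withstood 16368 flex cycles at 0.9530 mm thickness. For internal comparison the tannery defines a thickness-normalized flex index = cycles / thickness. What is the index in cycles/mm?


Formula: Index = cycles / thickness
Substituting: Index = 16368 / 0.9530
Result: 17175.2361 cycles/mm


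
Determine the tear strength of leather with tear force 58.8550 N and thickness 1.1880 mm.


Formula: Tear strength = force / thickness
Substituting: Tear strength = 58.8550 / 1.1880
Result: 49.5412 N/mm


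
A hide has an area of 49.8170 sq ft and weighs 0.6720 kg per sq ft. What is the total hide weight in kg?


Formula: Weight = area * weight_per_sqft
Substituting: Weight = 49.8170 * 0.6720
Result: 33.4770 kg


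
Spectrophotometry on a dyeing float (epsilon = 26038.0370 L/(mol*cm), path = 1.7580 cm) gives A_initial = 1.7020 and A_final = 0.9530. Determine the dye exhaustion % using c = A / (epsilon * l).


c_initial = A_i / (epsilon * l) = 1.7020 / (26038.0370 * 1.7580) = 3.7182e-05 mol/L
c_final = A_f / (epsilon * l) = 0.9530 / (26038.0370 * 1.7580) = 2.0819e-05 mol/L
Exhaustion = (c_initial - c_final) / c_initial * 100 = (3.7182e-05 - 2.0819e-05) / 3.7182e-05 * 100 = 44.0071 %


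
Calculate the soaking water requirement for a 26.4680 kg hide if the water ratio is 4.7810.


Formula: Water = hide_weight * ratio
Substituting: Water = 26.4680 * 4.7810
Result: 126.5435 kg


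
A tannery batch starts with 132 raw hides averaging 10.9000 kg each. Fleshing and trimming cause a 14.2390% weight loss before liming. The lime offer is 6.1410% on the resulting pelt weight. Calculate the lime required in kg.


Total_raw = N * avg_wt = 132 * 10.9000 = 1438.8000 kg
Substrate = Total_raw * (1 - loss/100) = 1438.8000 * (1 - 14.2390/100) = 1233.9293 kg
Lime = Substrate * pct / 100 = 1233.9293 * 6.1410 / 100 = 75.7756 kg


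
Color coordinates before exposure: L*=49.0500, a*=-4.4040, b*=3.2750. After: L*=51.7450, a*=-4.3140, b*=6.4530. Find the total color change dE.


dL = 2.6950, da = 0.09, db = 3.1780
dE = sqrt(2.6950^2 + 0.09^2 + 3.1780^2) = 4.1678


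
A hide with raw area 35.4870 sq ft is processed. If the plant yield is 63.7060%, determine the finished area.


Formula: finished = raw * yield / 100
Substituting: finished = 35.4870 * 63.7060 / 100
Result: 22.6073 sq ft


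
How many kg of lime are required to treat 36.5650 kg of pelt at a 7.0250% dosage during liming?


Formula: Lime = substrate * pct / 100
Substituting: Lime = 36.5650 * 7.0250 / 100
Result: 2.5687 kg


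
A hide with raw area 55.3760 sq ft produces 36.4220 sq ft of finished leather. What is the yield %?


Formula: Yield = finished / raw * 100
Substituting: Yield = 36.4220 / 55.3760 * 100
Result: 65.7722 %


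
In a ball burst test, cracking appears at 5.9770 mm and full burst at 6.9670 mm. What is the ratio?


Formula: Ratio = crack / burst
Substituting: Ratio = 5.9770 / 6.9670
Result: 0.8579


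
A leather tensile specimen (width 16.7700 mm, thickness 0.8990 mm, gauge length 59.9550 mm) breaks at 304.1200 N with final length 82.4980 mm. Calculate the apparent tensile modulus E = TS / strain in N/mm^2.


TS = F / (w * t) = 304.1200 / (16.7700 * 0.8990) = 20.1722 N/mm^2
strain = (Lf - L0) / L0 = (82.4980 - 59.9550) / 59.9550 = 0.3760
E = TS / strain = 20.1722 / 0.3760 = 53.6495 N/mm^2


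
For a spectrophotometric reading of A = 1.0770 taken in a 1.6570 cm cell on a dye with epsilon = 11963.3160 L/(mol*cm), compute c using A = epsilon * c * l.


Formula: c = A / (epsilon * l)
Substituting: c = 1.0770 / (11963.3160 * 1.6570)
Result: 5.4330e-05 mol/L


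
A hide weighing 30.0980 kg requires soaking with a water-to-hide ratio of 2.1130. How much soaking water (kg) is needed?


Formula: Water = hide_weight * ratio
Substituting: Water = 30.0980 * 2.1130
Result: 63.5971 kg


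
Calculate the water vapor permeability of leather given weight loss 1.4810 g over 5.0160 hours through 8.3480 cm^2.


Formula: WVP = loss / (area * time)
Substituting: WVP = 1.4810 / (8.3480 * 5.0160)
Result: 0.0353684 g/(cm^2*hr)


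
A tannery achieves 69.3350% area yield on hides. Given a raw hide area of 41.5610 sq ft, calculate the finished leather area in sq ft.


Formula: finished = raw * yield / 100
Substituting: finished = 41.5610 * 69.3350 / 100
Result: 28.8163 sq ft


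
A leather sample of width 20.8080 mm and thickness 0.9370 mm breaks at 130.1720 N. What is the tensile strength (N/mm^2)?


Formula: TS = force / (width * thickness)
Substituting: TS = 130.1720 / (20.8080 * 0.9370)
Result: 6.6765 N/mm^2


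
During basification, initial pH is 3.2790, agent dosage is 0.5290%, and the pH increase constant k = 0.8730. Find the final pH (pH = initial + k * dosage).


Formula: pH_final = pH_initial + k * base_pct
Substituting: pH_final = 3.2790 + 0.8730 * 0.5290
Result: 3.7408


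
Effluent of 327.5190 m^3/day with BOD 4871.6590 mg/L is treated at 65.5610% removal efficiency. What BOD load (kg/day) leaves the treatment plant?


Load_in = volume * conc / 1000 = 327.5190 * 4871.6590 / 1000 = 1595.5609 kg/day
Removed = Load_in * eff / 100 = 1595.5609 * 65.5610 / 100 = 1046.0657 kg/day
Load_out = Load_in - Removed = 1595.5609 - 1046.0657 = 549.4952 kg/day


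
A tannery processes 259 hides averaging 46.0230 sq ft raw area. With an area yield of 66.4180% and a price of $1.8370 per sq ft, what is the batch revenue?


Raw_total = N * avg_area = 259 * 46.0230 = 11919.9570 sq ft
Finished = Raw_total * yield / 100 = 11919.9570 * 66.4180 / 100 = 7916.9970 sq ft
Value = Finished * price = 7916.9970 * 1.8370 = 14543.5236 $


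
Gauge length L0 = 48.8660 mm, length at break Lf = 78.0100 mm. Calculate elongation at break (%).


Formula: Elongation = (Lf - L0) / L0 * 100
Substituting: Elongation = (78.0100 - 48.8660) / 48.8660 * 100
Result: 59.6406 %


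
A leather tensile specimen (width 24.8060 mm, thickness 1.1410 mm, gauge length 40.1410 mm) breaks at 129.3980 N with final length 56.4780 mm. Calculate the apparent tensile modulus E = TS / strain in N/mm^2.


TS = F / (w * t) = 129.3980 / (24.8060 * 1.1410) = 4.5718 N/mm^2
strain = (Lf - L0) / L0 = (56.4780 - 40.1410) / 40.1410 = 0.4070
E = TS / strain = 4.5718 / 0.4070 = 11.2331 N/mm^2


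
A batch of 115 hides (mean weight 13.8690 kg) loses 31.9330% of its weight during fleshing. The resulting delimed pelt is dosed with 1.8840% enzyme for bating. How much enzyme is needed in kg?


Total_raw = N * avg_wt = 115 * 13.8690 = 1594.9350 kg
Substrate = Total_raw * (1 - loss/100) = 1594.9350 * (1 - 31.9330/100) = 1085.6244 kg
Enzyme = Substrate * pct / 100 = 1085.6244 * 1.8840 / 100 = 20.4532 kg


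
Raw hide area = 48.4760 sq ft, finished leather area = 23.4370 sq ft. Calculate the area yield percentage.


Formula: Yield = finished / raw * 100
Substituting: Yield = 23.4370 / 48.4760 * 100
Result: 48.3476 %


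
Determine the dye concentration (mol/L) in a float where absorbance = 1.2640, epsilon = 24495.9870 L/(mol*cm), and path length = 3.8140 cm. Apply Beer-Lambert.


Formula: c = A / (epsilon * l)
Substituting: c = 1.2640 / (24495.9870 * 3.8140)
Result: 1.3529e-05 mol/L


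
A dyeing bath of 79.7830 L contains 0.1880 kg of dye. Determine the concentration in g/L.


Formula: Conc = dye_mass(kg) / volume(L) * 1000
Substituting: Conc = 0.1880 / 79.7830 * 1000
Result: 2.3564 g/L


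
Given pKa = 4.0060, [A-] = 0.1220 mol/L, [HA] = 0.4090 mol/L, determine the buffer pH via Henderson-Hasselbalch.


ratio = [A-] / [HA] = 0.1220 / 0.4090 = 0.2983
log10(ratio) = -0.5254
pH = pKa + log10(ratio) = 4.0060 - 0.5254 = 3.4806


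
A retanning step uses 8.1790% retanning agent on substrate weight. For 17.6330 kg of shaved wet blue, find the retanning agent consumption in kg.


Formula: Retan = substrate * pct / 100
Substituting: Retan = 17.6330 * 8.1790 / 100
Result: 1.4422 kg


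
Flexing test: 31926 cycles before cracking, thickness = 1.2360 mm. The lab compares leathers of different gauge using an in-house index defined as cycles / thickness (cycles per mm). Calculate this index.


Formula: Index = cycles / thickness
Substituting: Index = 31926 / 1.2360
Result: 25830.0971 cycles/mm


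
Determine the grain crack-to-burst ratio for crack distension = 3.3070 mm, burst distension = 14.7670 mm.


Formula: Ratio = crack / burst
Substituting: Ratio = 3.3070 / 14.7670
Result: 0.2239


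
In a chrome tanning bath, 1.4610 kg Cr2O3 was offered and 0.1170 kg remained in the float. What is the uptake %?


Formula: Uptake = (offered - residual) / offered * 100
Substituting: Uptake = (1.4610 - 0.1170) / 1.4610 * 100
Result: 91.9918 %


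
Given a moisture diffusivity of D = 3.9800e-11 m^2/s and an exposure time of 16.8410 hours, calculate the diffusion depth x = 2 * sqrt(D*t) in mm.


t = 16.8410 hr * 3600 = 60627.6000 s
D * t = 3.9800e-11 * 60627.6000 = 2.4130e-06
x = 2 * sqrt(D*t) = 2 * sqrt(2.4130e-06) = 0.00310675 m = 3.1068 mm


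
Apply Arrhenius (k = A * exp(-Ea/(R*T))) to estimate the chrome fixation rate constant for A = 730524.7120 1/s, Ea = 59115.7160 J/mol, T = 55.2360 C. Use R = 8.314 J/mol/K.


T_K = T_C + 273.15 = 55.2360 + 273.15 = 328.3860 K
exponent = -Ea / (R * T_K) = -59115.7160 / (8.314 * 328.3860) = -21.6525
k = A * exp(exponent) = 730524.7120 * exp(-21.6525) = 2.8845e-04 1/s


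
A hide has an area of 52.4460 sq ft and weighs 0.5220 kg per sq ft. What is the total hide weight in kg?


Formula: Weight = area * weight_per_sqft
Substituting: Weight = 52.4460 * 0.5220
Result: 27.3768 kg


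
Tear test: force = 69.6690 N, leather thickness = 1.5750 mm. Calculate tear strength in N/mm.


Formula: Tear strength = force / thickness
Substituting: Tear strength = 69.6690 / 1.5750
Result: 44.2343 N/mm


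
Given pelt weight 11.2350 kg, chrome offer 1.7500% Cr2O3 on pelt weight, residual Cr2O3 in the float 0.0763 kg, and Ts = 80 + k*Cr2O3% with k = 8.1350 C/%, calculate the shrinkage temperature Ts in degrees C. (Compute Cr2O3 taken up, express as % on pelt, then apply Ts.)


Offered = pelt * offer_pct / 100 = 11.2350 * 1.7500 / 100 = 0.1966 kg
Uptake = offered - residual = 0.1966 - 0.0763 = 0.1203 kg
Cr2O3% on pelt = uptake / pelt * 100 = 0.1203 / 11.2350 * 100 = 1.0709 %
Ts = 80 + k * Cr2O3% = 80 + 8.1350 * 1.0709 = 88.7115 C


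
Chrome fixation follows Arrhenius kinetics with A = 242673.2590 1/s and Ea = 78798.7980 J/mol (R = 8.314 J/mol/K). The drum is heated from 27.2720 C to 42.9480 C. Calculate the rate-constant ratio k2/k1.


T1 = 27.2720 + 273.15 = 300.4220 K; T2 = 42.9480 + 273.15 = 316.0980 K
k1 = A * exp(-Ea/(R*T1)) = 242673.2590 * exp(-78798.7980/(8.314*300.4220)) = 4.8274e-09 1/s
k2 = A * exp(-Ea/(R*T2)) = 242673.2590 * exp(-78798.7980/(8.314*316.0980)) = 2.3077e-08 1/s
k2/k1 = 2.3077e-08 / 4.8274e-09 = 4.7806


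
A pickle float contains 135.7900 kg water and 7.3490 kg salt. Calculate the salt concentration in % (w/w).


Formula: Conc = salt / (water + salt) * 100
Substituting: Conc = 7.3490 / (135.7900 + 7.3490) * 100
Result: 5.1342 %


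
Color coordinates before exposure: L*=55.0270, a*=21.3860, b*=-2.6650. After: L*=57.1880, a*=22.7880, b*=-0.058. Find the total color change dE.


dL = 2.1610, da = 1.4020, db = 2.6070
dE = sqrt(2.1610^2 + 1.4020^2 + 2.6070^2) = 3.6650


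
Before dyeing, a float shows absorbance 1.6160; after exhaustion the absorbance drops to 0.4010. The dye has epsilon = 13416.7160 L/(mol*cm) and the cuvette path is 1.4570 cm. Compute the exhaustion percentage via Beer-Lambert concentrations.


c_initial = A_i / (epsilon * l) = 1.6160 / (13416.7160 * 1.4570) = 8.2668e-05 mol/L
c_final = A_f / (epsilon * l) = 0.4010 / (13416.7160 * 1.4570) = 2.0513e-05 mol/L
Exhaustion = (c_initial - c_final) / c_initial * 100 = (8.2668e-05 - 2.0513e-05) / 8.2668e-05 * 100 = 75.1856 %


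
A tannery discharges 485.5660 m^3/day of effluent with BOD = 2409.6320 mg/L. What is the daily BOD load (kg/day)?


Formula: BOD_load = volume * conc / 1000
Substituting: BOD_load = 485.5660 * 2409.6320 / 1000
Result: 1170.0354 kg/day


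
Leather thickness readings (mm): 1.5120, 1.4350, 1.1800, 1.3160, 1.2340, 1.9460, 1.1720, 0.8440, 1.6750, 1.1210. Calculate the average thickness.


Formula: Average = sum / n
Substituting: Average = 13.4350 / 10
Result: 1.3435 mm


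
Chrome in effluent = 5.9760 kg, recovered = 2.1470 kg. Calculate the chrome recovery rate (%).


Formula: Recovery = recovered / input * 100
Substituting: Recovery = 2.1470 / 5.9760 * 100
Result: 35.9270 %


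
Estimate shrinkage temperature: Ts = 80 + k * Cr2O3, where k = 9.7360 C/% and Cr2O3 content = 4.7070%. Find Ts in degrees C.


Formula: Ts = 80 + k * Cr2O3
Substituting: Ts = 80 + 9.7360 * 4.7070
Result: 125.8274 C


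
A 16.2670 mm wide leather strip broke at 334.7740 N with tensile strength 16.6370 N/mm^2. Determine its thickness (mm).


Formula: t = F / (TS * w)
Substituting: t = 334.7740 / (16.6370 * 16.2670)
Result: 1.2370 mm


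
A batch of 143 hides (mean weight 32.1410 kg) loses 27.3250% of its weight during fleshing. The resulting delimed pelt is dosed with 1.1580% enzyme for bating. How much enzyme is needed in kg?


Total_raw = N * avg_wt = 143 * 32.1410 = 4596.1630 kg
Substrate = Total_raw * (1 - loss/100) = 4596.1630 * (1 - 27.3250/100) = 3340.2615 kg
Enzyme = Substrate * pct / 100 = 3340.2615 * 1.1580 / 100 = 38.6802 kg


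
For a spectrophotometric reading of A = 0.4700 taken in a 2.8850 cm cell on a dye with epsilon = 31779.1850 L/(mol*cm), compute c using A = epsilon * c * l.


Formula: c = A / (epsilon * l)
Substituting: c = 0.4700 / (31779.1850 * 2.8850)
Result: 5.1264e-06 mol/L


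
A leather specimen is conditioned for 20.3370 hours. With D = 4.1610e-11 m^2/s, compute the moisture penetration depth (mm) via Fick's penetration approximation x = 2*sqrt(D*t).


t = 20.3370 hr * 3600 = 73213.2000 s
D * t = 4.1610e-11 * 73213.2000 = 3.0464e-06
x = 2 * sqrt(D*t) = 2 * sqrt(3.0464e-06) = 0.00349079 m = 3.4908 mm


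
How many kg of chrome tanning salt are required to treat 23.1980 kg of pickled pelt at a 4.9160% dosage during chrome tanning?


Formula: Chrome = substrate * pct / 100
Substituting: Chrome = 23.1980 * 4.9160 / 100
Result: 1.1404 kg


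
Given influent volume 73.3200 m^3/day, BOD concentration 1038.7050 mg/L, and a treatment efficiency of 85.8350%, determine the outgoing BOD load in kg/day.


Load_in = volume * conc / 1000 = 73.3200 * 1038.7050 / 1000 = 76.1579 kg/day
Removed = Load_in * eff / 100 = 76.1579 * 85.8350 / 100 = 65.3701 kg/day
Load_out = Load_in - Removed = 76.1579 - 65.3701 = 10.7878 kg/day


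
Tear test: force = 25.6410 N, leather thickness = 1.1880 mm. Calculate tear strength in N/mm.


Formula: Tear strength = force / thickness
Substituting: Tear strength = 25.6410 / 1.1880
Result: 21.5833 N/mm


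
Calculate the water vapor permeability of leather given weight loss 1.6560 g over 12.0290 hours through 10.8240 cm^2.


Formula: WVP = loss / (area * time)
Substituting: WVP = 1.6560 / (10.8240 * 12.0290)
Result: 0.0127187 g/(cm^2*hr)


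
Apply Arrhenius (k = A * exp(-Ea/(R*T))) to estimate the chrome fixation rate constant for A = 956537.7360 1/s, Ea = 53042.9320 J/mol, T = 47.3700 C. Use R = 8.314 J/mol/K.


T_K = T_C + 273.15 = 47.3700 + 273.15 = 320.5200 K
exponent = -Ea / (R * T_K) = -53042.9320 / (8.314 * 320.5200) = -19.9050
k = A * exp(exponent) = 956537.7360 * exp(-19.9050) = 0.00216804 1/s


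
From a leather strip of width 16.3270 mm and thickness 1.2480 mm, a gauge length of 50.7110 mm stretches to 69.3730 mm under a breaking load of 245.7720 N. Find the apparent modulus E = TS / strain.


TS = F / (w * t) = 245.7720 / (16.3270 * 1.2480) = 12.0618 N/mm^2
strain = (Lf - L0) / L0 = (69.3730 - 50.7110) / 50.7110 = 0.3680
E = TS / strain = 12.0618 / 0.3680 = 32.7760 N/mm^2


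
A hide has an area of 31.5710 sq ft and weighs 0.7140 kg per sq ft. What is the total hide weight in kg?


Formula: Weight = area * weight_per_sqft
Substituting: Weight = 31.5710 * 0.7140
Result: 22.5417 kg


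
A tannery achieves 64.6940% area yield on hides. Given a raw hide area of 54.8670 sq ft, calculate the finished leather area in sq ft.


Formula: finished = raw * yield / 100
Substituting: finished = 54.8670 * 64.6940 / 100
Result: 35.4957 sq ft


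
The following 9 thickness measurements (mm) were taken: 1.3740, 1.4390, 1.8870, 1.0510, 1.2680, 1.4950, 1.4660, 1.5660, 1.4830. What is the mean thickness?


Formula: Average = sum / n
Substituting: Average = 13.0290 / 9
Result: 1.4477 mm


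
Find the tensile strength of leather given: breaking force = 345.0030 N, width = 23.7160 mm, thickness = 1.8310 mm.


Formula: TS = force / (width * thickness)
Substituting: TS = 345.0030 / (23.7160 * 1.8310)
Result: 7.9450 N/mm^2


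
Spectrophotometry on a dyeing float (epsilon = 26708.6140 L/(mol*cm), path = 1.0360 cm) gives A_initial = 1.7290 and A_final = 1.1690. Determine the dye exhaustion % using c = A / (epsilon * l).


c_initial = A_i / (epsilon * l) = 1.7290 / (26708.6140 * 1.0360) = 6.2486e-05 mol/L
c_final = A_f / (epsilon * l) = 1.1690 / (26708.6140 * 1.0360) = 4.2248e-05 mol/L
Exhaustion = (c_initial - c_final) / c_initial * 100 = (6.2486e-05 - 4.2248e-05) / 6.2486e-05 * 100 = 32.3887 %


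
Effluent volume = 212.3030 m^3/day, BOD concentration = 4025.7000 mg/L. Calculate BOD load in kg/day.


Formula: BOD_load = volume * conc / 1000
Substituting: BOD_load = 212.3030 * 4025.7000 / 1000
Result: 854.6682 kg/day


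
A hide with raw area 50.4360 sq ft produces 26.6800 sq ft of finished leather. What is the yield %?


Formula: Yield = finished / raw * 100
Substituting: Yield = 26.6800 / 50.4360 * 100
Result: 52.8987 %


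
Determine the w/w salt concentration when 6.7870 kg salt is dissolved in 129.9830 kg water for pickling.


Formula: Conc = salt / (water + salt) * 100
Substituting: Conc = 6.7870 / (129.9830 + 6.7870) * 100
Result: 4.9623 %


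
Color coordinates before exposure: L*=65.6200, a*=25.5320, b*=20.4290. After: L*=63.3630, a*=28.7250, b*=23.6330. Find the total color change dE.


dL = -2.2570, da = 3.1930, db = 3.2040
dE = sqrt((-2.2570)^2 + 3.1930^2 + 3.2040^2) = 5.0552


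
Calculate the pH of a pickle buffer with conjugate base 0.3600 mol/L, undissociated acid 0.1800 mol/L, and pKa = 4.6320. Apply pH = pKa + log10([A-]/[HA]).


ratio = [A-] / [HA] = 0.3600 / 0.1800 = 2.0000
log10(ratio) = 0.3010
pH = pKa + log10(ratio) = 4.6320 + 0.3010 = 4.9330


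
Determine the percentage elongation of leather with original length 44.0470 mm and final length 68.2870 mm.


Formula: Elongation = (Lf - L0) / L0 * 100
Substituting: Elongation = (68.2870 - 44.0470) / 44.0470 * 100
Result: 55.0321 %


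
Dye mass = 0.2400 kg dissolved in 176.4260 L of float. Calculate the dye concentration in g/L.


Formula: Conc = dye_mass(kg) / volume(L) * 1000
Substituting: Conc = 0.2400 / 176.4260 * 1000
Result: 1.3603 g/L


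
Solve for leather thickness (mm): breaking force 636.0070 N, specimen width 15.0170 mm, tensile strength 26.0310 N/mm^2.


Formula: t = F / (TS * w)
Substituting: t = 636.0070 / (26.0310 * 15.0170)
Result: 1.6270 mm


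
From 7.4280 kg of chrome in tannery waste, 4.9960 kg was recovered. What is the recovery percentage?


Formula: Recovery = recovered / input * 100
Substituting: Recovery = 4.9960 / 7.4280 * 100
Result: 67.2590 %


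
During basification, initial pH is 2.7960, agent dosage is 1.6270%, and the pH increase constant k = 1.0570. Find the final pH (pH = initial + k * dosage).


Formula: pH_final = pH_initial + k * base_pct
Substituting: pH_final = 2.7960 + 1.0570 * 1.6270
Result: 4.5157


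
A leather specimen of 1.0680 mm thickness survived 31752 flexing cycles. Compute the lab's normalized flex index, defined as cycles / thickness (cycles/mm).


Formula: Index = cycles / thickness
Substituting: Index = 31752 / 1.0680
Result: 29730.3371 cycles/mm


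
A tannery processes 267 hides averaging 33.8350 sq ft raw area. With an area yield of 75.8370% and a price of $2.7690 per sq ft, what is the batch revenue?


Raw_total = N * avg_area = 267 * 33.8350 = 9033.9450 sq ft
Finished = Raw_total * yield / 100 = 9033.9450 * 75.8370 / 100 = 6851.0729 sq ft
Value = Finished * price = 6851.0729 * 2.7690 = 18970.6208 $


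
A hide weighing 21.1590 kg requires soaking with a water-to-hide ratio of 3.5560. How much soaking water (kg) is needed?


Formula: Water = hide_weight * ratio
Substituting: Water = 21.1590 * 3.5560
Result: 75.2414 kg


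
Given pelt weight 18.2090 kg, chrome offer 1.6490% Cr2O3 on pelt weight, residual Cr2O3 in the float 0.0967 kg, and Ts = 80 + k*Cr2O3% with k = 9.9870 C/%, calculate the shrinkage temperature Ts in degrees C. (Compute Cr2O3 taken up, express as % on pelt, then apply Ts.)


Offered = pelt * offer_pct / 100 = 18.2090 * 1.6490 / 100 = 0.3003 kg
Uptake = offered - residual = 0.3003 - 0.0967 = 0.2036 kg
Cr2O3% on pelt = uptake / pelt * 100 = 0.2036 / 18.2090 * 100 = 1.1179 %
Ts = 80 + k * Cr2O3% = 80 + 9.9870 * 1.1179 = 91.1649 C


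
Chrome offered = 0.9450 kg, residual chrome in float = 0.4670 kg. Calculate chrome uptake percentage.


Formula: Uptake = (offered - residual) / offered * 100
Substituting: Uptake = (0.9450 - 0.4670) / 0.9450 * 100
Result: 50.5820 %


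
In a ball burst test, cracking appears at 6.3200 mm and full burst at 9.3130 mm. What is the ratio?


Formula: Ratio = crack / burst
Substituting: Ratio = 6.3200 / 9.3130
Result: 0.6786


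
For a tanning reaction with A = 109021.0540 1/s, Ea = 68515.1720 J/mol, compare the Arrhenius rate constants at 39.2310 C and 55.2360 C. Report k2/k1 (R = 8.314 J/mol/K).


T1 = 39.2310 + 273.15 = 312.3810 K; T2 = 55.2360 + 273.15 = 328.3860 K
k1 = A * exp(-Ea/(R*T1)) = 109021.0540 * exp(-68515.1720/(8.314*312.3810)) = 3.8051e-07 1/s
k2 = A * exp(-Ea/(R*T2)) = 109021.0540 * exp(-68515.1720/(8.314*328.3860)) = 1.3765e-06 1/s
k2/k1 = 1.3765e-06 / 3.8051e-07 = 3.6175


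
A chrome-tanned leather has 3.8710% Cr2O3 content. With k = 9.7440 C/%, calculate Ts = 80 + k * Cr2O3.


Formula: Ts = 80 + k * Cr2O3
Substituting: Ts = 80 + 9.7440 * 3.8710
Result: 117.7190 C


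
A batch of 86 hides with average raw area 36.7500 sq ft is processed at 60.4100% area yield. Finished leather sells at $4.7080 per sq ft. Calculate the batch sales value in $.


Raw_total = N * avg_area = 86 * 36.7500 = 3160.5000 sq ft
Finished = Raw_total * yield / 100 = 3160.5000 * 60.4100 / 100 = 1909.2580 sq ft
Value = Finished * price = 1909.2580 * 4.7080 = 8988.7869 $


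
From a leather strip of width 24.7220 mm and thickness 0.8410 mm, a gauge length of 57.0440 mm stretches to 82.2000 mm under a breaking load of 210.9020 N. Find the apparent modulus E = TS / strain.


TS = F / (w * t) = 210.9020 / (24.7220 * 0.8410) = 10.1438 N/mm^2
strain = (Lf - L0) / L0 = (82.2000 - 57.0440) / 57.0440 = 0.4410
E = TS / strain = 10.1438 / 0.4410 = 23.0022 N/mm^2


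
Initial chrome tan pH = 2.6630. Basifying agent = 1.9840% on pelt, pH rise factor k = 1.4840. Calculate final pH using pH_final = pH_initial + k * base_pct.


Formula: pH_final = pH_initial + k * base_pct
Substituting: pH_final = 2.6630 + 1.4840 * 1.9840
Result: 5.6073


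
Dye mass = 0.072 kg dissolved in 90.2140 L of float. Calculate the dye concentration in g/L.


Formula: Conc = dye_mass(kg) / volume(L) * 1000
Substituting: Conc = 0.072 / 90.2140 * 1000
Result: 0.7981 g/L


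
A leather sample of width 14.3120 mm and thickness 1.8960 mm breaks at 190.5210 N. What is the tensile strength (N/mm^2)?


Formula: TS = force / (width * thickness)
Substituting: TS = 190.5210 / (14.3120 * 1.8960)
Result: 7.0211 N/mm^2


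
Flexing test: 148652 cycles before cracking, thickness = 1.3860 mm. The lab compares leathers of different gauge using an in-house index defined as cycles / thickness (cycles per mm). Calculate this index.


Formula: Index = cycles / thickness
Substituting: Index = 148652 / 1.3860
Result: 107252.5253 cycles/mm


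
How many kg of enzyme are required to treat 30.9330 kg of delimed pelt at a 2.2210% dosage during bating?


Formula: Enzyme = substrate * pct / 100
Substituting: Enzyme = 30.9330 * 2.2210 / 100
Result: 0.6870 kg


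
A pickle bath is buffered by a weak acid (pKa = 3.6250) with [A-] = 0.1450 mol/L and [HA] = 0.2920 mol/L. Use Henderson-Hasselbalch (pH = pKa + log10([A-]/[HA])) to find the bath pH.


ratio = [A-] / [HA] = 0.1450 / 0.2920 = 0.4966
log10(ratio) = -0.3040
pH = pKa + log10(ratio) = 3.6250 - 0.3040 = 3.3210


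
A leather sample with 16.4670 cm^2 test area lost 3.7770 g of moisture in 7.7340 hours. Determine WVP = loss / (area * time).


Formula: WVP = loss / (area * time)
Substituting: WVP = 3.7770 / (16.4670 * 7.7340)
Result: 0.0296571 g/(cm^2*hr)


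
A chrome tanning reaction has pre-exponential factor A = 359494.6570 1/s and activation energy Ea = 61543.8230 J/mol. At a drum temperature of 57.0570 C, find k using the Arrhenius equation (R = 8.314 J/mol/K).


T_K = T_C + 273.15 = 57.0570 + 273.15 = 330.2070 K
exponent = -Ea / (R * T_K) = -61543.8230 / (8.314 * 330.2070) = -22.4176
k = A * exp(exponent) = 359494.6570 * exp(-22.4176) = 6.6050e-05 1/s


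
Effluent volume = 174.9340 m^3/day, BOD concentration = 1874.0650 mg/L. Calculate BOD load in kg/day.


Formula: BOD_load = volume * conc / 1000
Substituting: BOD_load = 174.9340 * 1874.0650 / 1000
Result: 327.8377 kg/day


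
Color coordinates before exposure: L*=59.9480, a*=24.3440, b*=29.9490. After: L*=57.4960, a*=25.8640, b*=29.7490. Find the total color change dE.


dL = -2.4520, da = 1.5200, db = -0.2000
dE = sqrt((-2.4520)^2 + 1.5200^2 + (-0.2000)^2) = 2.8918


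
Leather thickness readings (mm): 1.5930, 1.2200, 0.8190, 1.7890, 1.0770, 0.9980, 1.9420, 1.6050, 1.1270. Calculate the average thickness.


Formula: Average = sum / n
Substituting: Average = 12.1700 / 9
Result: 1.3522 mm


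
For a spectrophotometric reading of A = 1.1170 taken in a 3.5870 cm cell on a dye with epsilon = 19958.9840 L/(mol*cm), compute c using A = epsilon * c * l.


Formula: c = A / (epsilon * l)
Substituting: c = 1.1170 / (19958.9840 * 3.5870)
Result: 1.5602e-05 mol/L


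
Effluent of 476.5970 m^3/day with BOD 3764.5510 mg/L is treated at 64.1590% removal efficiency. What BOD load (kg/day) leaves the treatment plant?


Load_in = volume * conc / 1000 = 476.5970 * 3764.5510 / 1000 = 1794.1737 kg/day
Removed = Load_in * eff / 100 = 1794.1737 * 64.1590 / 100 = 1151.1239 kg/day
Load_out = Load_in - Removed = 1794.1737 - 1151.1239 = 643.0498 kg/day


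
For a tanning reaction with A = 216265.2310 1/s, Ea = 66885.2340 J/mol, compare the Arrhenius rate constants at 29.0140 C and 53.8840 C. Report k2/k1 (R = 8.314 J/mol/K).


T1 = 29.0140 + 273.15 = 302.1640 K; T2 = 53.8840 + 273.15 = 327.0340 K
k1 = A * exp(-Ea/(R*T1)) = 216265.2310 * exp(-66885.2340/(8.314*302.1640)) = 5.9186e-07 1/s
k2 = A * exp(-Ea/(R*T2)) = 216265.2310 * exp(-66885.2340/(8.314*327.0340)) = 4.4826e-06 1/s
k2/k1 = 4.4826e-06 / 5.9186e-07 = 7.5738


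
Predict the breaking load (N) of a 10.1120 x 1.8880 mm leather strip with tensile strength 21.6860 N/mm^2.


Formula: F = TS * w * t
Substituting: F = 21.6860 * 10.1120 * 1.8880
Result: 414.0173 N


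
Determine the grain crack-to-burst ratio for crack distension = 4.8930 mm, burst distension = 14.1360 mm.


Formula: Ratio = crack / burst
Substituting: Ratio = 4.8930 / 14.1360
Result: 0.3461


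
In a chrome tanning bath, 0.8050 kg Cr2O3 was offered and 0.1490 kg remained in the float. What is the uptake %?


Formula: Uptake = (offered - residual) / offered * 100
Substituting: Uptake = (0.8050 - 0.1490) / 0.8050 * 100
Result: 81.4907 %


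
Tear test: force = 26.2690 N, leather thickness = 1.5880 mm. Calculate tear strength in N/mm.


Formula: Tear strength = force / thickness
Substituting: Tear strength = 26.2690 / 1.5880
Result: 16.5422 N/mm


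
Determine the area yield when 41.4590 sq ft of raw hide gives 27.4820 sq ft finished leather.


Formula: Yield = finished / raw * 100
Substituting: Yield = 27.4820 / 41.4590 * 100
Result: 66.2872 %


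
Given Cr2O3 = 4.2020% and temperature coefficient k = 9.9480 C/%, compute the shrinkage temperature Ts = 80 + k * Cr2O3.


Formula: Ts = 80 + k * Cr2O3
Substituting: Ts = 80 + 9.9480 * 4.2020
Result: 121.8015 C


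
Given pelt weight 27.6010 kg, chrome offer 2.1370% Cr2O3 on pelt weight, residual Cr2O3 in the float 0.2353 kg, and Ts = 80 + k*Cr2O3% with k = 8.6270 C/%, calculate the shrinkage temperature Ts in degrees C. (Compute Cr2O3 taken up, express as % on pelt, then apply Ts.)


Offered = pelt * offer_pct / 100 = 27.6010 * 2.1370 / 100 = 0.5898 kg
Uptake = offered - residual = 0.5898 - 0.2353 = 0.3545 kg
Cr2O3% on pelt = uptake / pelt * 100 = 0.3545 / 27.6010 * 100 = 1.2845 %
Ts = 80 + k * Cr2O3% = 80 + 8.6270 * 1.2845 = 91.0813 C
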